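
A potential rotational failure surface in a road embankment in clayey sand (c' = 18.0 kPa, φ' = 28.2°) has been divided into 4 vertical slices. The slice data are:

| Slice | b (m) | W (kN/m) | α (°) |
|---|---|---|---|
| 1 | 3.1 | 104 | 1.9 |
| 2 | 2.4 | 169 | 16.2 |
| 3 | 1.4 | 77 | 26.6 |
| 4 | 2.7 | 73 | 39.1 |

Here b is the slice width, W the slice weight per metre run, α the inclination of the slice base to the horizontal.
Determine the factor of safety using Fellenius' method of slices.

Ordinary method of slices: FS = Σ[c'·Δl_i + (W_i cosα_i)·tanφ'] / Σ W_i sinα_i, with Δl_i = b_i / cosα_i.
Slice 1: Δl = 3.1/cos1.9° = 3.102 m; N'_1 = 104·cos1.9° = 103.9; c'Δl = 55.83; W sinα = 3.4
Slice 2: Δl = 2.4/cos16.2° = 2.499 m; N'_2 = 169·cos16.2° = 162.3; c'Δl = 44.99; W sinα = 47.1
Slice 3: Δl = 1.4/cos26.6° = 1.566 m; N'_3 = 77·cos26.6° = 68.8; c'Δl = 28.18; W sinα = 34.5
Slice 4: Δl = 2.7/cos39.1° = 3.479 m; N'_4 = 73·cos39.1° = 56.7; c'Δl = 62.63; W sinα = 46.0
Σc'Δl = 191.6 kN/m; ΣN' = 391.7 kN/m; ΣW sinα = 131.1 kN/m
Resisting = 191.6 + 391.7·tan28.2° = 191.6 + 210.0 = 401.7 kN/m
FS = 401.7 / 131.1 = 3.064

FS = 3.06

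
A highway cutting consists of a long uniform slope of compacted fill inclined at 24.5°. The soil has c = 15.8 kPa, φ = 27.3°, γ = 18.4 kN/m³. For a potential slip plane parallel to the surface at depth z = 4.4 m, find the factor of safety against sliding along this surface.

For an infinite slope with a slip plane parallel to the surface (no pore pressure): FS = [c + γz cos²β tanφ] / [γz sinβ cosβ].
γz = 18.4·4.4 = 80.96 kN/m²
Numerator = 15.8 + 80.96·cos²24.5°·tan27.3° = 15.8 + 80.96·0.8280·0.5161 = 50.401 kPa
Denominator = 80.96·sin24.5°·cos24.5° = 80.96·0.4147·0.9100 = 30.551 kPa
FS = 50.401 / 30.551 = 1.650

FS = 1.65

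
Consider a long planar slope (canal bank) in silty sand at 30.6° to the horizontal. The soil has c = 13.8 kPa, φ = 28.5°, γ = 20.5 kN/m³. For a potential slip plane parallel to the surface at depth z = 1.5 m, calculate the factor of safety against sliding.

For an infinite slope with a slip plane parallel to the surface (no pore pressure): FS = [c + γz cos²β tanφ] / [γz sinβ cosβ].
γz = 20.5·1.5 = 30.75 kN/m²
Numerator = 13.8 + 30.75·cos²30.6°·tan28.5° = 13.8 + 30.75·0.7409·0.5430 = 26.170 kPa
Denominator = 30.75·sin30.6°·cos30.6° = 30.75·0.5090·0.8607 = 13.473 kPa
FS = 26.170 / 13.473 = 1.942

FS = 1.94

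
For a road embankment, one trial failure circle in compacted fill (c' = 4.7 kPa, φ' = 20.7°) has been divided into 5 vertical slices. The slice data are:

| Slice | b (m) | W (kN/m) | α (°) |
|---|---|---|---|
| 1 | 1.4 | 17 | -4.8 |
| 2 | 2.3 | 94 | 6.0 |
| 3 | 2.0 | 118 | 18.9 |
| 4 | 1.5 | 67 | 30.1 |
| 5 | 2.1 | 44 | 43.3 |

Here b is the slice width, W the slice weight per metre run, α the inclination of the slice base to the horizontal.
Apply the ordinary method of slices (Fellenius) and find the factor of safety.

Ordinary method of slices: FS = Σ[c'·Δl_i + (W_i cosα_i)·tanφ'] / Σ W_i sinα_i, with Δl_i = b_i / cosα_i.
Slice 1: Δl = 1.4/cos(-4.8°) = 1.405 m; N'_1 = 17·cos(-4.8°) = 16.9; c'Δl = 6.60; W sinα = -1.4
Slice 2: Δl = 2.3/cos6.0° = 2.313 m; N'_2 = 94·cos6.0° = 93.5; c'Δl = 10.87; W sinα = 9.8
Slice 3: Δl = 2.0/cos18.9° = 2.114 m; N'_3 = 118·cos18.9° = 111.6; c'Δl = 9.94; W sinα = 38.2
Slice 4: Δl = 1.5/cos30.1° = 1.734 m; N'_4 = 67·cos30.1° = 58.0; c'Δl = 8.15; W sinα = 33.6
Slice 5: Δl = 2.1/cos43.3° = 2.886 m; N'_5 = 44·cos43.3° = 32.0; c'Δl = 13.56; W sinα = 30.2
Σc'Δl = 49.1 kN/m; ΣN' = 312.1 kN/m; ΣW sinα = 110.4 kN/m
Resisting = 49.1 + 312.1·tan20.7° = 49.1 + 117.9 = 167.0 kN/m
FS = 167.0 / 110.4 = 1.513

FS = 1.51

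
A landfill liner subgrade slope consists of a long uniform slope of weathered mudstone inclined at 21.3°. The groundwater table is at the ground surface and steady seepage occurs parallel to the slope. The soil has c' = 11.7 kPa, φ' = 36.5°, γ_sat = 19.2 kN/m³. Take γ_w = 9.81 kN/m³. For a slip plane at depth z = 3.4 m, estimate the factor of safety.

With seepage parallel to the slope and the water table at the surface, the effective normal stress on the slip plane uses the buoyant unit weight γ' = γ_sat − γ_w while the driving shear stress uses γ_sat:
FS = [c' + γ' z cos²β tanφ'] / [γ_sat z sinβ cosβ]
γ' = 19.2 − 9.81 = 9.39 kN/m³
Numerator = 11.7 + 9.39·3.4·cos²21.3°·tan36.5° = 11.7 + 9.39·3.4·0.8680·0.7400 = 32.207 kPa
Denominator = 19.2·3.4·sin21.3°·cos21.3° = 19.2·3.4·0.3633·0.9317 = 22.093 kPa
FS = 32.207 / 22.093 = 1.458

FS = 1.46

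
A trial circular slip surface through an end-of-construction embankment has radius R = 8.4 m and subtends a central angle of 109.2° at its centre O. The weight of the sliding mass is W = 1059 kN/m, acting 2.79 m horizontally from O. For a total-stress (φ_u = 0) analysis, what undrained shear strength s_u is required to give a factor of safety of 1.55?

FS = s_u·L_a·R / (W·d), so s_u = FS·W·d / (L_a·R).
Arc length L_a = R·θ = 8.4·(109.2°·π/180) = 8.4·1.9059 = 16.01 m
s_u = 1.55·1059·2.79 / (16.01·8.4) = 4579.6 / 134.48 = 34.05 kPa

s_u = 34.1 kPa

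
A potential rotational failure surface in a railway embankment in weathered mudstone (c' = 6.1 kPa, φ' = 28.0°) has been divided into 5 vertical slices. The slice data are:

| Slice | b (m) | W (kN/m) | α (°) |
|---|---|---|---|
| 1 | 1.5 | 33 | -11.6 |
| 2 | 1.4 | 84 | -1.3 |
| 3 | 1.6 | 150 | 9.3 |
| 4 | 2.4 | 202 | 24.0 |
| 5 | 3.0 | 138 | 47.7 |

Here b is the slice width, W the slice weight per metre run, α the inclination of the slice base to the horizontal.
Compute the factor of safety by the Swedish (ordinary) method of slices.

Ordinary method of slices: FS = Σ[c'·Δl_i + (W_i cosα_i)·tanφ'] / Σ W_i sinα_i, with Δl_i = b_i / cosα_i.
Slice 1: Δl = 1.5/cos(-11.6°) = 1.531 m; N'_1 = 33·cos(-11.6°) = 32.3; c'Δl = 9.34; W sinα = -6.6
Slice 2: Δl = 1.4/cos(-1.3°) = 1.400 m; N'_2 = 84·cos(-1.3°) = 84.0; c'Δl = 8.54; W sinα = -1.9
Slice 3: Δl = 1.6/cos9.3° = 1.621 m; N'_3 = 150·cos9.3° = 148.0; c'Δl = 9.89; W sinα = 24.2
Slice 4: Δl = 2.4/cos24.0° = 2.627 m; N'_4 = 202·cos24.0° = 184.5; c'Δl = 16.03; W sinα = 82.2
Slice 5: Δl = 3.0/cos47.7° = 4.458 m; N'_5 = 138·cos47.7° = 92.9; c'Δl = 27.19; W sinα = 102.1
Σc'Δl = 71.0 kN/m; ΣN' = 541.7 kN/m; ΣW sinα = 199.9 kN/m
Resisting = 71.0 + 541.7·tan28.0° = 71.0 + 288.1 = 359.0 kN/m
FS = 359.0 / 199.9 = 1.796

FS = 1.80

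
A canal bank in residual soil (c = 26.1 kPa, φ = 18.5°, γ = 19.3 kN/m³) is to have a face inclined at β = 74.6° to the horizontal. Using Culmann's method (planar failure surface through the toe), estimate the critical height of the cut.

Culmann's analysis gives the critical failure plane at α_cr = (β + φ)/2 = (74.6 + 18.5)/2 = 46.5°, and the critical height
H_c = (4c/γ) · sinβ cosφ / [1 − cos(β − φ)]
    = (4·26.1/19.3) · sin74.6°·cos18.5° / [1 − cos(56.1°)]
    = 5.409 · 0.9641·0.9483 / [1 − 0.5577]
    = 5.409 · 0.9143 / 0.4423
    = 11.18 m

H_c = 11.18 m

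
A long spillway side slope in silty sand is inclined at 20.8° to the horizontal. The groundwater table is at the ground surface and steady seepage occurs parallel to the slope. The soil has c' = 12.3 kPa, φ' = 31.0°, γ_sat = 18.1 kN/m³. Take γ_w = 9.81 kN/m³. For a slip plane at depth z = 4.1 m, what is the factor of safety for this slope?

With seepage parallel to the slope and the water table at the surface, the effective normal stress on the slip plane uses the buoyant unit weight γ' = γ_sat − γ_w while the driving shear stress uses γ_sat:
FS = [c' + γ' z cos²β tanφ'] / [γ_sat z sinβ cosβ]
γ' = 18.1 − 9.81 = 8.29 kN/m³
Numerator = 12.3 + 8.29·4.1·cos²20.8°·tan31.0° = 12.3 + 8.29·4.1·0.8739·0.6009 = 30.147 kPa
Denominator = 18.1·4.1·sin20.8°·cos20.8° = 18.1·4.1·0.3551·0.9348 = 24.635 kPa
FS = 30.147 / 24.635 = 1.224

FS = 1.22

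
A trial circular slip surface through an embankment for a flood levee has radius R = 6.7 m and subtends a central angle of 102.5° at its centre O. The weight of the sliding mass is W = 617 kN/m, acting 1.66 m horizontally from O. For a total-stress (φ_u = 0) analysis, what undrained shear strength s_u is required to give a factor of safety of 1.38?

FS = s_u·L_a·R / (W·d), so s_u = FS·W·d / (L_a·R).
Arc length L_a = R·θ = 6.7·(102.5°·π/180) = 6.7·1.7890 = 11.99 m
s_u = 1.38·617·1.66 / (11.99·6.7) = 1413.4 / 80.31 = 17.60 kPa

s_u = 17.6 kPa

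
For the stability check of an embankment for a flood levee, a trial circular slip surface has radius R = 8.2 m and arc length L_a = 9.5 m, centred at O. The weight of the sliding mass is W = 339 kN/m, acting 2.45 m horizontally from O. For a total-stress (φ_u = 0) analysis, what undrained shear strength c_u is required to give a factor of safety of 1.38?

FS = c_u·L_a·R / (W·d), so c_u = FS·W·d / (L_a·R).
c_u = 1.38·339·2.45 / (9.50·8.2) = 1146.2 / 77.90 = 14.71 kPa

c_u = 14.7 kPa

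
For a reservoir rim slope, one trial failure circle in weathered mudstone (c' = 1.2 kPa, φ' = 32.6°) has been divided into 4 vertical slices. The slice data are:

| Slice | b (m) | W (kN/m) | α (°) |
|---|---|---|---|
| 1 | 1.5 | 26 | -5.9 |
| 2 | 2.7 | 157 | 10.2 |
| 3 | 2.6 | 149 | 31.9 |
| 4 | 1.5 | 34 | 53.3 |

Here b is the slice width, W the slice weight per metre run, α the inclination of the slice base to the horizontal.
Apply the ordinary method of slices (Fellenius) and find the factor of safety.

Ordinary method of slices: FS = Σ[c'·Δl_i + (W_i cosα_i)·tanφ'] / Σ W_i sinα_i, with Δl_i = b_i / cosα_i.
Slice 1: Δl = 1.5/cos(-5.9°) = 1.508 m; N'_1 = 26·cos(-5.9°) = 25.9; c'Δl = 1.81; W sinα = -2.7
Slice 2: Δl = 2.7/cos10.2° = 2.743 m; N'_2 = 157·cos10.2° = 154.5; c'Δl = 3.29; W sinα = 27.8
Slice 3: Δl = 2.6/cos31.9° = 3.063 m; N'_3 = 149·cos31.9° = 126.5; c'Δl = 3.68; W sinα = 78.7
Slice 4: Δl = 1.5/cos53.3° = 2.510 m; N'_4 = 34·cos53.3° = 20.3; c'Δl = 3.01; W sinα = 27.3
Σc'Δl = 11.8 kN/m; ΣN' = 327.2 kN/m; ΣW sinα = 131.1 kN/m
Resisting = 11.8 + 327.2·tan32.6° = 11.8 + 209.3 = 221.0 kN/m
FS = 221.0 / 131.1 = 1.686

FS = 1.69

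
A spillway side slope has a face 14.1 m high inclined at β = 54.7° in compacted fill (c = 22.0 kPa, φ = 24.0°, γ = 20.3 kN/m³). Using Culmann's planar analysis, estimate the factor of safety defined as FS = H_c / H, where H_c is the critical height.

FS = 1.64

H_c = (4c/γ) · sinβ cosφ / [1 − cos(β − φ)]
    = (4·22.0/20.3) · sin54.7°·cos24.0° / [1 − cos30.7°]
    = 4.335 · 0.7456 / 0.1401 = 23.06 m
FS = H_c / H = 23.06 / 14.1 = 1.636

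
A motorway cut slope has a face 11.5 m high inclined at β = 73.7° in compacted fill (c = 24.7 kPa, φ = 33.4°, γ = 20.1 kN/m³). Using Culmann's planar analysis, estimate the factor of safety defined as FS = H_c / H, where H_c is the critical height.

H_c = (4c/γ) · sinβ cosφ / [1 − cos(β − φ)]
    = (4·24.7/20.1) · sin73.7°·cos33.4° / [1 − cos40.3°]
    = 4.915 · 0.8013 / 0.2373 = 16.60 m
FS = H_c / H = 16.60 / 11.5 = 1.443

FS = 1.44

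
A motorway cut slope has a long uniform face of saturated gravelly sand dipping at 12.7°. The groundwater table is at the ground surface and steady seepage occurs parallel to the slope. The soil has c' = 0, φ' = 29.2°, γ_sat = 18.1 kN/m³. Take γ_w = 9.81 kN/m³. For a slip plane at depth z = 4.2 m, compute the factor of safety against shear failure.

FS = 1.14

With seepage parallel to the slope and the water table at the surface, the effective normal stress on the slip plane uses the buoyant unit weight γ' = γ_sat − γ_w while the driving shear stress uses γ_sat:
FS = [c' + γ' z cos²β tanφ'] / [γ_sat z sinβ cosβ]
(For c' = 0 this reduces to FS = (γ'/γ_sat)·tanφ'/tanβ.)
γ' = 18.1 − 9.81 = 8.29 kN/m³
Numerator = 0.0 + 8.29·4.2·cos²12.7°·tan29.2° = 0.0 + 8.29·4.2·0.9517·0.5589 = 18.519 kPa
Denominator = 18.1·4.2·sin12.7°·cos12.7° = 18.1·4.2·0.2198·0.9755 = 16.304 kPa
FS = 18.519 / 16.304 = 1.136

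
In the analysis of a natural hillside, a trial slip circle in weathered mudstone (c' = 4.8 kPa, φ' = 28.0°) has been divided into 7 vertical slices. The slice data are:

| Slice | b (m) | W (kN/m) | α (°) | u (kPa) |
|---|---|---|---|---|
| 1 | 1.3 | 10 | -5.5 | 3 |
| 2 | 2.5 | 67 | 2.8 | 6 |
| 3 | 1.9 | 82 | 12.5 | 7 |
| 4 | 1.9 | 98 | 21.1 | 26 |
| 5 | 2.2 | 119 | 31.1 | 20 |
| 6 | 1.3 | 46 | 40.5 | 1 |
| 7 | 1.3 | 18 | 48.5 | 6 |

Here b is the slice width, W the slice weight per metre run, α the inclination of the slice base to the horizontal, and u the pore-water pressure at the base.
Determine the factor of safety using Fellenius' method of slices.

Ordinary method of slices: FS = Σ[c'·Δl_i + (W_i cosα_i − u_i·Δl_i)·tanφ'] / Σ W_i sinα_i, with Δl_i = b_i / cosα_i.
Slice 1: Δl = 1.3/cos(-5.5°) = 1.306 m; N'_1 = 10·cos(-5.5°) − 3·1.306 = 6.0; c'Δl = 6.27; W sinα = -1.0
Slice 2: Δl = 2.5/cos2.8° = 2.503 m; N'_2 = 67·cos2.8° − 6·2.503 = 51.9; c'Δl = 12.01; W sinα = 3.3
Slice 3: Δl = 1.9/cos12.5° = 1.946 m; N'_3 = 82·cos12.5° − 7·1.946 = 66.4; c'Δl = 9.34; W sinα = 17.7
Slice 4: Δl = 1.9/cos21.1° = 2.037 m; N'_4 = 98·cos21.1° − 26·2.037 = 38.5; c'Δl = 9.78; W sinα = 35.3
Slice 5: Δl = 2.2/cos31.1° = 2.569 m; N'_5 = 119·cos31.1° − 20·2.569 = 50.5; c'Δl = 12.33; W sinα = 61.5
Slice 6: Δl = 1.3/cos40.5° = 1.710 m; N'_6 = 46·cos40.5° − 1·1.710 = 33.3; c'Δl = 8.21; W sinα = 29.9
Slice 7: Δl = 1.3/cos48.5° = 1.962 m; N'_7 = 18·cos48.5° − 6·1.962 = 0.2; c'Δl = 9.42; W sinα = 13.5
Σc'Δl = 67.4 kN/m; ΣN' = 246.8 kN/m; ΣW sinα = 160.2 kN/m
Resisting = 67.4 + 246.8·tan28.0° = 67.4 + 131.2 = 198.6 kN/m
FS = 198.6 / 160.2 = 1.240

FS = 1.24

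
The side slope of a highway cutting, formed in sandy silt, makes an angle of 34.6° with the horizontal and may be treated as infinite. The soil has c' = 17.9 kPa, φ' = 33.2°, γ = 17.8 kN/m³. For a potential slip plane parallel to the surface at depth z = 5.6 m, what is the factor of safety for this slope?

FS = 1.33

For an infinite slope with a slip plane parallel to the surface (no pore pressure): FS = [c' + γz cos²β tanφ'] / [γz sinβ cosβ].
γz = 17.8·5.6 = 99.68 kN/m²
Numerator = 17.9 + 99.68·cos²34.6°·tan33.2° = 17.9 + 99.68·0.6776·0.6544 = 62.096 kPa
Denominator = 99.68·sin34.6°·cos34.6° = 99.68·0.5678·0.8231 = 46.592 kPa
FS = 62.096 / 46.592 = 1.333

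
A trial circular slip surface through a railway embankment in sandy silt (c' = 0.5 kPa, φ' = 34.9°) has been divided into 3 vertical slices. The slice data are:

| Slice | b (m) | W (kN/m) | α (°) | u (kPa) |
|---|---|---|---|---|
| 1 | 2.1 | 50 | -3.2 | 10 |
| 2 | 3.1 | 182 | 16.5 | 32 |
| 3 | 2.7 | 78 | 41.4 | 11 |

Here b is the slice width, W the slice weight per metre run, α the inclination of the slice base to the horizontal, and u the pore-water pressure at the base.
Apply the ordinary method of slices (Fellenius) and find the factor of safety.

Ordinary method of slices: FS = Σ[c'·Δl_i + (W_i cosα_i − u_i·Δl_i)·tanφ'] / Σ W_i sinα_i, with Δl_i = b_i / cosα_i.
Slice 1: Δl = 2.1/cos(-3.2°) = 2.103 m; N'_1 = 50·cos(-3.2°) − 10·2.103 = 28.9; c'Δl = 1.05; W sinα = -2.8
Slice 2: Δl = 3.1/cos16.5° = 3.233 m; N'_2 = 182·cos16.5° − 32·3.233 = 71.0; c'Δl = 1.62; W sinα = 51.7
Slice 3: Δl = 2.7/cos41.4° = 3.599 m; N'_3 = 78·cos41.4° − 11·3.599 = 18.9; c'Δl = 1.80; W sinα = 51.6
Σc'Δl = 4.5 kN/m; ΣN' = 118.8 kN/m; ΣW sinα = 100.5 kN/m
Resisting = 4.5 + 118.8·tan34.9° = 4.5 + 82.9 = 87.4 kN/m
FS = 87.4 / 100.5 = 0.870

FS = 0.87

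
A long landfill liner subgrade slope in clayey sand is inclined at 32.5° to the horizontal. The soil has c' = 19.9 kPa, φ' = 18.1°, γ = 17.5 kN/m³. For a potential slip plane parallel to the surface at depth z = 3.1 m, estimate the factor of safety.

FS = 1.32

For an infinite slope with a slip plane parallel to the surface (no pore pressure): FS = [c' + γz cos²β tanφ'] / [γz sinβ cosβ].
γz = 17.5·3.1 = 54.25 kN/m²
Numerator = 19.9 + 54.25·cos²32.5°·tan18.1° = 19.9 + 54.25·0.7113·0.3269 = 32.513 kPa
Denominator = 54.25·sin32.5°·cos32.5° = 54.25·0.5373·0.8434 = 24.584 kPa
FS = 32.513 / 24.584 = 1.323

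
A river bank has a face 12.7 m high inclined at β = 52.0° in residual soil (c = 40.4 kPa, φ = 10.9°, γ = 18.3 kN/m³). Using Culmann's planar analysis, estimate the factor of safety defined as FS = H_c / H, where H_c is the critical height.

FS = 2.18

H_c = (4c/γ) · sinβ cosφ / [1 − cos(β − φ)]
    = (4·40.4/18.3) · sin52.0°·cos10.9° / [1 − cos41.1°]
    = 8.831 · 0.7738 / 0.2464 = 27.73 m
FS = H_c / H = 27.73 / 12.7 = 2.183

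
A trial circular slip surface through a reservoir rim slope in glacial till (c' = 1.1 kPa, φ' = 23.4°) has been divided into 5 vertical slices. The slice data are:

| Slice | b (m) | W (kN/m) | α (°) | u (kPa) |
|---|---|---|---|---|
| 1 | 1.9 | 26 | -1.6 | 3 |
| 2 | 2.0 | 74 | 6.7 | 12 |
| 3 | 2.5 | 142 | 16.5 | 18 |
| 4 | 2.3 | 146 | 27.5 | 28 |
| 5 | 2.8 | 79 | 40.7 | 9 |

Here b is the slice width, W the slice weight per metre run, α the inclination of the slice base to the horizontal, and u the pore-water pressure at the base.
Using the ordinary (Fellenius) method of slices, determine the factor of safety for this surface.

FS = 0.71

Ordinary method of slices: FS = Σ[c'·Δl_i + (W_i cosα_i − u_i·Δl_i)·tanφ'] / Σ W_i sinα_i, with Δl_i = b_i / cosα_i.
Slice 1: Δl = 1.9/cos(-1.6°) = 1.901 m; N'_1 = 26·cos(-1.6°) − 3·1.901 = 20.3; c'Δl = 2.09; W sinα = -0.7
Slice 2: Δl = 2.0/cos6.7° = 2.014 m; N'_2 = 74·cos6.7° − 12·2.014 = 49.3; c'Δl = 2.22; W sinα = 8.6
Slice 3: Δl = 2.5/cos16.5° = 2.607 m; N'_3 = 142·cos16.5° − 18·2.607 = 89.2; c'Δl = 2.87; W sinα = 40.3
Slice 4: Δl = 2.3/cos27.5° = 2.593 m; N'_4 = 146·cos27.5° − 28·2.593 = 56.9; c'Δl = 2.85; W sinα = 67.4
Slice 5: Δl = 2.8/cos40.7° = 3.693 m; N'_5 = 79·cos40.7° − 9·3.693 = 26.7; c'Δl = 4.06; W sinα = 51.5
Σc'Δl = 14.1 kN/m; ΣN' = 242.4 kN/m; ΣW sinα = 167.2 kN/m
Resisting = 14.1 + 242.4·tan23.4° = 14.1 + 104.9 = 119.0 kN/m
FS = 119.0 / 167.2 = 0.712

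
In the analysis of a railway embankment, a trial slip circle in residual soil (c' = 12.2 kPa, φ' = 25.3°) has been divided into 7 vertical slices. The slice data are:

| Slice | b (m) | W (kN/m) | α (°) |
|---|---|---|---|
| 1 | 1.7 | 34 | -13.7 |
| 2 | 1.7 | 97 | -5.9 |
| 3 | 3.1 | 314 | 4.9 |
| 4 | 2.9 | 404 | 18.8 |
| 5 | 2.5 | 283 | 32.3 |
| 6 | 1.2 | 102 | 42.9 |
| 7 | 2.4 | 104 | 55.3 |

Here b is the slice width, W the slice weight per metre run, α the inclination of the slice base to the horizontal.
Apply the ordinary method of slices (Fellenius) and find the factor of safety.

Ordinary method of slices: FS = Σ[c'·Δl_i + (W_i cosα_i)·tanφ'] / Σ W_i sinα_i, with Δl_i = b_i / cosα_i.
Slice 1: Δl = 1.7/cos(-13.7°) = 1.750 m; N'_1 = 34·cos(-13.7°) = 33.0; c'Δl = 21.35; W sinα = -8.1
Slice 2: Δl = 1.7/cos(-5.9°) = 1.709 m; N'_2 = 97·cos(-5.9°) = 96.5; c'Δl = 20.85; W sinα = -10.0
Slice 3: Δl = 3.1/cos4.9° = 3.111 m; N'_3 = 314·cos4.9° = 312.9; c'Δl = 37.96; W sinα = 26.8
Slice 4: Δl = 2.9/cos18.8° = 3.063 m; N'_4 = 404·cos18.8° = 382.4; c'Δl = 37.37; W sinα = 130.2
Slice 5: Δl = 2.5/cos32.3° = 2.958 m; N'_5 = 283·cos32.3° = 239.2; c'Δl = 36.08; W sinα = 151.2
Slice 6: Δl = 1.2/cos42.9° = 1.638 m; N'_6 = 102·cos42.9° = 74.7; c'Δl = 19.99; W sinα = 69.4
Slice 7: Δl = 2.4/cos55.3° = 4.216 m; N'_7 = 104·cos55.3° = 59.2; c'Δl = 51.43; W sinα = 85.5
Σc'Δl = 225.0 kN/m; ΣN' = 1198.0 kN/m; ΣW sinα = 445.2 kN/m
Resisting = 225.0 + 1198.0·tan25.3° = 225.0 + 566.3 = 791.3 kN/m
FS = 791.3 / 445.2 = 1.778

FS = 1.78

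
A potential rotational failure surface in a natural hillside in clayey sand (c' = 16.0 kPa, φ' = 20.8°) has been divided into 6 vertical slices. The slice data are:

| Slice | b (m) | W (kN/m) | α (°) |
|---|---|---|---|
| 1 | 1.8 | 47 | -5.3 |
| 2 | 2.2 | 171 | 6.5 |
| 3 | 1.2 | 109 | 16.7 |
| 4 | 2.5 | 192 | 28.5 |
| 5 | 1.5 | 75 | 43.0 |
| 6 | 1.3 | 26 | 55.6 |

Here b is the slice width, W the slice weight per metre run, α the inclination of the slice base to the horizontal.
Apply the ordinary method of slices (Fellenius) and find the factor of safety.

Ordinary method of slices: FS = Σ[c'·Δl_i + (W_i cosα_i)·tanφ'] / Σ W_i sinα_i, with Δl_i = b_i / cosα_i.
Slice 1: Δl = 1.8/cos(-5.3°) = 1.808 m; N'_1 = 47·cos(-5.3°) = 46.8; c'Δl = 28.92; W sinα = -4.3
Slice 2: Δl = 2.2/cos6.5° = 2.214 m; N'_2 = 171·cos6.5° = 169.9; c'Δl = 35.43; W sinα = 19.4
Slice 3: Δl = 1.2/cos16.7° = 1.253 m; N'_3 = 109·cos16.7° = 104.4; c'Δl = 20.05; W sinα = 31.3
Slice 4: Δl = 2.5/cos28.5° = 2.845 m; N'_4 = 192·cos28.5° = 168.7; c'Δl = 45.52; W sinα = 91.6
Slice 5: Δl = 1.5/cos43.0° = 2.051 m; N'_5 = 75·cos43.0° = 54.9; c'Δl = 32.82; W sinα = 51.1
Slice 6: Δl = 1.3/cos55.6° = 2.301 m; N'_6 = 26·cos55.6° = 14.7; c'Δl = 36.82; W sinα = 21.5
Σc'Δl = 199.5 kN/m; ΣN' = 559.4 kN/m; ΣW sinα = 210.6 kN/m
Resisting = 199.5 + 559.4·tan20.8° = 199.5 + 212.5 = 412.0 kN/m
FS = 412.0 / 210.6 = 1.957

FS = 1.96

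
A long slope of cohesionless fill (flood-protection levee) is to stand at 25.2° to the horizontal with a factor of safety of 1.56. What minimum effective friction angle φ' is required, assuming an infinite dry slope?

FS = tanφ'/tanβ ⇒ tanφ' = FS · tanβ = 1.56 · tan25.2° = 0.7341
φ' = arctan(0.7341) = 36.28°

φ' = 36.3°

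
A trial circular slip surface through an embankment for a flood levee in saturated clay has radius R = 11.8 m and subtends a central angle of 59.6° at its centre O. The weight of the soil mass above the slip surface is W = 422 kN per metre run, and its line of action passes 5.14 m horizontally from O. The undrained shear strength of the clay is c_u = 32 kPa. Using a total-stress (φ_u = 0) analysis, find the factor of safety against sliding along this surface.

FS = 2.14

Taking moments about the centre O, the resisting moment is provided by the undrained shear strength acting along the arc:
Arc length L_a = R·θ = 11.8·(59.6°·π/180) = 11.8·1.0402 = 12.27 m
M_R = c_u·L_a·R = 32·12.27·11.8 = 4634.9 kN·m/m
M_D = W·d = 422·5.14 = 2169.1 kN·m/m
FS = M_R / M_D = 4634.9 / 2169.1 = 2.137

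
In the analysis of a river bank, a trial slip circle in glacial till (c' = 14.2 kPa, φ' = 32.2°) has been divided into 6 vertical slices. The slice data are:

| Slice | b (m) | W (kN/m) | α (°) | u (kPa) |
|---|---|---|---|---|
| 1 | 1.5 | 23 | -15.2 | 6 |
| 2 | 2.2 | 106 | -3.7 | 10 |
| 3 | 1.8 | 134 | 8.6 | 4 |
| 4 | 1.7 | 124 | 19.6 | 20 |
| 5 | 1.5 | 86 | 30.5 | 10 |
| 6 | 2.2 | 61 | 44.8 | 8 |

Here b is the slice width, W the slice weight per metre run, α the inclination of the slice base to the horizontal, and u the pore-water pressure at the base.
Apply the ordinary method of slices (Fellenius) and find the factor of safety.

FS = 3.04

Ordinary method of slices: FS = Σ[c'·Δl_i + (W_i cosα_i − u_i·Δl_i)·tanφ'] / Σ W_i sinα_i, with Δl_i = b_i / cosα_i.
Slice 1: Δl = 1.5/cos(-15.2°) = 1.554 m; N'_1 = 23·cos(-15.2°) − 6·1.554 = 12.9; c'Δl = 22.07; W sinα = -6.0
Slice 2: Δl = 2.2/cos(-3.7°) = 2.205 m; N'_2 = 106·cos(-3.7°) − 10·2.205 = 83.7; c'Δl = 31.31; W sinα = -6.8
Slice 3: Δl = 1.8/cos8.6° = 1.820 m; N'_3 = 134·cos8.6° − 4·1.820 = 125.2; c'Δl = 25.85; W sinα = 20.0
Slice 4: Δl = 1.7/cos19.6° = 1.805 m; N'_4 = 124·cos19.6° − 20·1.805 = 80.7; c'Δl = 25.62; W sinα = 41.6
Slice 5: Δl = 1.5/cos30.5° = 1.741 m; N'_5 = 86·cos30.5° − 10·1.741 = 56.7; c'Δl = 24.72; W sinα = 43.6
Slice 6: Δl = 2.2/cos44.8° = 3.100 m; N'_6 = 61·cos44.8° − 8·3.100 = 18.5; c'Δl = 44.03; W sinα = 43.0
Σc'Δl = 173.6 kN/m; ΣN' = 377.7 kN/m; ΣW sinα = 135.4 kN/m
Resisting = 173.6 + 377.7·tan32.2° = 173.6 + 237.9 = 411.5 kN/m
FS = 411.5 / 135.4 = 3.039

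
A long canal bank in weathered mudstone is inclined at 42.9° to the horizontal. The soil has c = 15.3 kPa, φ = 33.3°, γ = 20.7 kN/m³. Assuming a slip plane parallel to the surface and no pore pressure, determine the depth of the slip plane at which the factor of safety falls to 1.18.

z = 3.13 m

Setting FS = 1.18 in FS = [c + γz cos²β tanφ] / [γz sinβ cosβ] and solving for z:
z = c / [γ cosβ (FS·sinβ − cosβ·tanφ)]
  = 15.3 / [20.7·cos42.9°·(1.18·sin42.9° − cos42.9°·tan33.3°)]
  = 15.3 / [20.7·0.7325·(1.18·0.6807 − 0.7325·0.6569)]
  = 15.3 / 4.8836 = 3.133 m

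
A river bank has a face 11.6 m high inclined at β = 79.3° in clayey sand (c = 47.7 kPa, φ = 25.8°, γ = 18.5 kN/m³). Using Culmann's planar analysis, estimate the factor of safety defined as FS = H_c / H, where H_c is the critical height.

FS = 1.94

H_c = (4c/γ) · sinβ cosφ / [1 − cos(β − φ)]
    = (4·47.7/18.5) · sin79.3°·cos25.8° / [1 − cos53.5°]
    = 10.314 · 0.8847 / 0.4052 = 22.52 m
FS = H_c / H = 22.52 / 11.6 = 1.941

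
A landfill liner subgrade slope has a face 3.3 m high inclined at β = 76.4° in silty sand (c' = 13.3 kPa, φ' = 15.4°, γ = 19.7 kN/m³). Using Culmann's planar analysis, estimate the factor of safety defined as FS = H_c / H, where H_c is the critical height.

H_c = (4c'/γ) · sinβ cosφ' / [1 − cos(β − φ')]
    = (4·13.3/19.7) · sin76.4°·cos15.4° / [1 − cos61.0°]
    = 2.701 · 0.9371 / 0.5152 = 4.91 m
FS = H_c / H = 4.91 / 3.3 = 1.488

FS = 1.49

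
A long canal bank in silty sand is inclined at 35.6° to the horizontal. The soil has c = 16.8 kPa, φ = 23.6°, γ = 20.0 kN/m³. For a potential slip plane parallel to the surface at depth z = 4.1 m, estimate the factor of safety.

For an infinite slope with a slip plane parallel to the surface (no pore pressure): FS = [c + γz cos²β tanφ] / [γz sinβ cosβ].
γz = 20.0·4.1 = 82.00 kN/m²
Numerator = 16.8 + 82.00·cos²35.6°·tan23.6° = 16.8 + 82.00·0.6611·0.4369 = 40.485 kPa
Denominator = 82.00·sin35.6°·cos35.6° = 82.00·0.5821·0.8131 = 38.813 kPa
FS = 40.485 / 38.813 = 1.043

FS = 1.04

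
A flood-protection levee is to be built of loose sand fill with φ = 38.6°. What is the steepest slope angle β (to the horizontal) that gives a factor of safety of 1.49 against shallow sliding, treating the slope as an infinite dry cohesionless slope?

β = 28.2°

For an infinite dry cohesionless slope FS = tanφ/tanβ, so tanβ = tanφ / FS.
tanβ = tan38.6° / 1.49 = 0.7983 / 1.49 = 0.5358
β = arctan(0.5358) = 28.18°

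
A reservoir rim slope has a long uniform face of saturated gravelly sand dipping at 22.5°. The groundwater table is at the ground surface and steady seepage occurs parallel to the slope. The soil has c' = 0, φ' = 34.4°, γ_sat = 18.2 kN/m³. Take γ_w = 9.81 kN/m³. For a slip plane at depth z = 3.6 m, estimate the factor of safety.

FS = 0.76

With seepage parallel to the slope and the water table at the surface, the effective normal stress on the slip plane uses the buoyant unit weight γ' = γ_sat − γ_w while the driving shear stress uses γ_sat:
FS = [c' + γ' z cos²β tanφ'] / [γ_sat z sinβ cosβ]
(For c' = 0 this reduces to FS = (γ'/γ_sat)·tanφ'/tanβ.)
γ' = 18.2 − 9.81 = 8.39 kN/m³
Numerator = 0.0 + 8.39·3.6·cos²22.5°·tan34.4° = 0.0 + 8.39·3.6·0.8536·0.6847 = 17.652 kPa
Denominator = 18.2·3.6·sin22.5°·cos22.5° = 18.2·3.6·0.3827·0.9239 = 23.165 kPa
FS = 17.652 / 23.165 = 0.762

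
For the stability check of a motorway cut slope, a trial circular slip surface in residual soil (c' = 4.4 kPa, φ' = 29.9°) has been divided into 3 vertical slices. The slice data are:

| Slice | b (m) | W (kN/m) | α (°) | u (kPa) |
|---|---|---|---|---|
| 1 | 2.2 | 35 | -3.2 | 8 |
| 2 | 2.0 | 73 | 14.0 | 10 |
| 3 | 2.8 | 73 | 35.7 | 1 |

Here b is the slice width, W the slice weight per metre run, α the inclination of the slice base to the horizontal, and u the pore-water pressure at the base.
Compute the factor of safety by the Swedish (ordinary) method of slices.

FS = 1.80

Ordinary method of slices: FS = Σ[c'·Δl_i + (W_i cosα_i − u_i·Δl_i)·tanφ'] / Σ W_i sinα_i, with Δl_i = b_i / cosα_i.
Slice 1: Δl = 2.2/cos(-3.2°) = 2.203 m; N'_1 = 35·cos(-3.2°) − 8·2.203 = 17.3; c'Δl = 9.70; W sinα = -2.0
Slice 2: Δl = 2.0/cos14.0° = 2.061 m; N'_2 = 73·cos14.0° − 10·2.061 = 50.2; c'Δl = 9.07; W sinα = 17.7
Slice 3: Δl = 2.8/cos35.7° = 3.448 m; N'_3 = 73·cos35.7° − 1·3.448 = 55.8; c'Δl = 15.17; W sinα = 42.6
Σc'Δl = 33.9 kN/m; ΣN' = 123.4 kN/m; ΣW sinα = 58.3 kN/m
Resisting = 33.9 + 123.4·tan29.9° = 33.9 + 70.9 = 104.9 kN/m
FS = 104.9 / 58.3 = 1.799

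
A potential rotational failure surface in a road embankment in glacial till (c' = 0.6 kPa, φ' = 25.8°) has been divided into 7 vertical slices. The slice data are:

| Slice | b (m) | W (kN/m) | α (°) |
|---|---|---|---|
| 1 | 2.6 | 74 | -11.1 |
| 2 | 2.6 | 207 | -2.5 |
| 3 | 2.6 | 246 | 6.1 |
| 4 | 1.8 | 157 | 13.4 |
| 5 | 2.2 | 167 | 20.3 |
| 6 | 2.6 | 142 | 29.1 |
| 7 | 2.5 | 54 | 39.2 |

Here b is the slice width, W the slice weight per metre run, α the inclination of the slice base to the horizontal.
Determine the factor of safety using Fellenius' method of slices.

Ordinary method of slices: FS = Σ[c'·Δl_i + (W_i cosα_i)·tanφ'] / Σ W_i sinα_i, with Δl_i = b_i / cosα_i.
Slice 1: Δl = 2.6/cos(-11.1°) = 2.650 m; N'_1 = 74·cos(-11.1°) = 72.6; c'Δl = 1.59; W sinα = -14.2
Slice 2: Δl = 2.6/cos(-2.5°) = 2.602 m; N'_2 = 207·cos(-2.5°) = 206.8; c'Δl = 1.56; W sinα = -9.0
Slice 3: Δl = 2.6/cos6.1° = 2.615 m; N'_3 = 246·cos6.1° = 244.6; c'Δl = 1.57; W sinα = 26.1
Slice 4: Δl = 1.8/cos13.4° = 1.850 m; N'_4 = 157·cos13.4° = 152.7; c'Δl = 1.11; W sinα = 36.4
Slice 5: Δl = 2.2/cos20.3° = 2.346 m; N'_5 = 167·cos20.3° = 156.6; c'Δl = 1.41; W sinα = 57.9
Slice 6: Δl = 2.6/cos29.1° = 2.976 m; N'_6 = 142·cos29.1° = 124.1; c'Δl = 1.79; W sinα = 69.1
Slice 7: Δl = 2.5/cos39.2° = 3.226 m; N'_7 = 54·cos39.2° = 41.8; c'Δl = 1.94; W sinα = 34.1
Σc'Δl = 11.0 kN/m; ΣN' = 999.3 kN/m; ΣW sinα = 200.4 kN/m
Resisting = 11.0 + 999.3·tan25.8° = 11.0 + 483.1 = 494.0 kN/m
FS = 494.0 / 200.4 = 2.466

FS = 2.47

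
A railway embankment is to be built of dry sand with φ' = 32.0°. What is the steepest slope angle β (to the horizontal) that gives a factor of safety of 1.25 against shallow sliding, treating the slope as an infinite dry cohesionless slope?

β = 26.6°

For an infinite dry cohesionless slope FS = tanφ'/tanβ, so tanβ = tanφ' / FS.
tanβ = tan32.0° / 1.25 = 0.6249 / 1.25 = 0.4999
β = arctan(0.4999) = 26.56°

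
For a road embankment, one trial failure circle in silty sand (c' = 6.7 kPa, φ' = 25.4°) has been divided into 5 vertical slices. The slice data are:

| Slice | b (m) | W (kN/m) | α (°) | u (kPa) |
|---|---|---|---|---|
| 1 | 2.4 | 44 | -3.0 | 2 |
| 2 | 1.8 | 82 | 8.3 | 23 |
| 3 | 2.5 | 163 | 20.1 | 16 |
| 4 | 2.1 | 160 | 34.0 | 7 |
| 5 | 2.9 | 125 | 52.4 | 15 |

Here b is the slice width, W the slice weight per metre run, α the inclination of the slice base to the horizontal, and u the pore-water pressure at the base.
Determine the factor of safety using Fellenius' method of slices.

Ordinary method of slices: FS = Σ[c'·Δl_i + (W_i cosα_i − u_i·Δl_i)·tanφ'] / Σ W_i sinα_i, with Δl_i = b_i / cosα_i.
Slice 1: Δl = 2.4/cos(-3.0°) = 2.403 m; N'_1 = 44·cos(-3.0°) − 2·2.403 = 39.1; c'Δl = 16.10; W sinα = -2.3
Slice 2: Δl = 1.8/cos8.3° = 1.819 m; N'_2 = 82·cos8.3° − 23·1.819 = 39.3; c'Δl = 12.19; W sinα = 11.8
Slice 3: Δl = 2.5/cos20.1° = 2.662 m; N'_3 = 163·cos20.1° − 16·2.662 = 110.5; c'Δl = 17.84; W sinα = 56.0
Slice 4: Δl = 2.1/cos34.0° = 2.533 m; N'_4 = 160·cos34.0° − 7·2.533 = 114.9; c'Δl = 16.97; W sinα = 89.5
Slice 5: Δl = 2.9/cos52.4° = 4.753 m; N'_5 = 125·cos52.4° − 15·4.753 = 5.0; c'Δl = 31.84; W sinα = 99.0
Σc'Δl = 94.9 kN/m; ΣN' = 308.8 kN/m; ΣW sinα = 254.1 kN/m
Resisting = 94.9 + 308.8·tan25.4° = 94.9 + 146.6 = 241.6 kN/m
FS = 241.6 / 254.1 = 0.951

FS = 0.95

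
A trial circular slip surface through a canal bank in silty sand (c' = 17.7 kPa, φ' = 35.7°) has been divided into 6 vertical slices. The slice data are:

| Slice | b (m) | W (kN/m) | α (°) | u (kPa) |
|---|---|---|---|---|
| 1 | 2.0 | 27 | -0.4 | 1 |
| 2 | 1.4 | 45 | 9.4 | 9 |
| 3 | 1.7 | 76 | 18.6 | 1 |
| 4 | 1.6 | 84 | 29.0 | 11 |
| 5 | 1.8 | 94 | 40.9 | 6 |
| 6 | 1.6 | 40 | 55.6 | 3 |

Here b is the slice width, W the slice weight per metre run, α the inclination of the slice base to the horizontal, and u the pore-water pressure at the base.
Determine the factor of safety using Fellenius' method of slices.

Ordinary method of slices: FS = Σ[c'·Δl_i + (W_i cosα_i − u_i·Δl_i)·tanφ'] / Σ W_i sinα_i, with Δl_i = b_i / cosα_i.
Slice 1: Δl = 2.0/cos(-0.4°) = 2.000 m; N'_1 = 27·cos(-0.4°) − 1·2.000 = 25.0; c'Δl = 35.40; W sinα = -0.2
Slice 2: Δl = 1.4/cos9.4° = 1.419 m; N'_2 = 45·cos9.4° − 9·1.419 = 31.6; c'Δl = 25.12; W sinα = 7.3
Slice 3: Δl = 1.7/cos18.6° = 1.794 m; N'_3 = 76·cos18.6° − 1·1.794 = 70.2; c'Δl = 31.75; W sinα = 24.2
Slice 4: Δl = 1.6/cos29.0° = 1.829 m; N'_4 = 84·cos29.0° − 11·1.829 = 53.3; c'Δl = 32.38; W sinα = 40.7
Slice 5: Δl = 1.8/cos40.9° = 2.381 m; N'_5 = 94·cos40.9° − 6·2.381 = 56.8; c'Δl = 42.15; W sinα = 61.5
Slice 6: Δl = 1.6/cos55.6° = 2.832 m; N'_6 = 40·cos55.6° − 3·2.832 = 14.1; c'Δl = 50.13; W sinα = 33.0
Σc'Δl = 216.9 kN/m; ΣN' = 251.1 kN/m; ΣW sinα = 166.7 kN/m
Resisting = 216.9 + 251.1·tan35.7° = 216.9 + 180.4 = 397.3 kN/m
FS = 397.3 / 166.7 = 2.384

FS = 2.38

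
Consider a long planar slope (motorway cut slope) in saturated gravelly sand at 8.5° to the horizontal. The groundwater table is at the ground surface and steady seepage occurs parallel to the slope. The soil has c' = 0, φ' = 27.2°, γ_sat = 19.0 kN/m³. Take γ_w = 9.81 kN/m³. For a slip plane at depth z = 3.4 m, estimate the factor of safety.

FS = 1.66

With seepage parallel to the slope and the water table at the surface, the effective normal stress on the slip plane uses the buoyant unit weight γ' = γ_sat − γ_w while the driving shear stress uses γ_sat:
FS = [c' + γ' z cos²β tanφ'] / [γ_sat z sinβ cosβ]
(For c' = 0 this reduces to FS = (γ'/γ_sat)·tanφ'/tanβ.)
γ' = 19.0 − 9.81 = 9.19 kN/m³
Numerator = 0.0 + 9.19·3.4·cos²8.5°·tan27.2° = 0.0 + 9.19·3.4·0.9782·0.5139 = 15.707 kPa
Denominator = 19.0·3.4·sin8.5°·cos8.5° = 19.0·3.4·0.1478·0.9890 = 9.444 kPa
FS = 15.707 / 9.444 = 1.663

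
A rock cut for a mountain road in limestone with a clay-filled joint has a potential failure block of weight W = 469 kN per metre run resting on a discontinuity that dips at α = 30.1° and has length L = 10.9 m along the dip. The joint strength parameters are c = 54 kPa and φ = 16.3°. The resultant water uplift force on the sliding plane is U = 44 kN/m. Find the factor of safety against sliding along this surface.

FS = 2.95

Resolving the block weight along and normal to the plane and applying the Mohr–Coulomb strength on the joint:
N' = W cosα − U = 469·cos30.1° − 44 = 361.8 kN/m
Driving force T = W sinα = 469·sin30.1° = 235.2 kN/m
Resisting force R = c·L + N'·tanφ = 54·10.9 + 361.8·tan16.3° = 588.6 + 105.8 = 694.4 kN/m
FS = R / T = 694.4 / 235.2 = 2.952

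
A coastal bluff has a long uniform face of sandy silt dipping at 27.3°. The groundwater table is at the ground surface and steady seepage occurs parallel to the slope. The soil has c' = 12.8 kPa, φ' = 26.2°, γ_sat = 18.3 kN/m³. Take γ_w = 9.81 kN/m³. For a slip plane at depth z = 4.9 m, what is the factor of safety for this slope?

With seepage parallel to the slope and the water table at the surface, the effective normal stress on the slip plane uses the buoyant unit weight γ' = γ_sat − γ_w while the driving shear stress uses γ_sat:
FS = [c' + γ' z cos²β tanφ'] / [γ_sat z sinβ cosβ]
γ' = 18.3 − 9.81 = 8.49 kN/m³
Numerator = 12.8 + 8.49·4.9·cos²27.3°·tan26.2° = 12.8 + 8.49·4.9·0.7896·0.4921 = 28.964 kPa
Denominator = 18.3·4.9·sin27.3°·cos27.3° = 18.3·4.9·0.4586·0.8886 = 36.546 kPa
FS = 28.964 / 36.546 = 0.793

FS = 0.79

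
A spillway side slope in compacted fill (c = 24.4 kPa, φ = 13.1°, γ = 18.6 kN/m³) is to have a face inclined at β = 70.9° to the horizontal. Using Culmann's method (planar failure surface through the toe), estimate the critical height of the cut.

H_c = 10.34 m

Culmann's analysis gives the critical failure plane at α_cr = (β + φ)/2 = (70.9 + 13.1)/2 = 42.0°, and the critical height
H_c = (4c/γ) · sinβ cosφ / [1 − cos(β − φ)]
    = (4·24.4/18.6) · sin70.9°·cos13.1° / [1 − cos(57.8°)]
    = 5.247 · 0.9449·0.9740 / [1 − 0.5329]
    = 5.247 · 0.9204 / 0.4671
    = 10.34 m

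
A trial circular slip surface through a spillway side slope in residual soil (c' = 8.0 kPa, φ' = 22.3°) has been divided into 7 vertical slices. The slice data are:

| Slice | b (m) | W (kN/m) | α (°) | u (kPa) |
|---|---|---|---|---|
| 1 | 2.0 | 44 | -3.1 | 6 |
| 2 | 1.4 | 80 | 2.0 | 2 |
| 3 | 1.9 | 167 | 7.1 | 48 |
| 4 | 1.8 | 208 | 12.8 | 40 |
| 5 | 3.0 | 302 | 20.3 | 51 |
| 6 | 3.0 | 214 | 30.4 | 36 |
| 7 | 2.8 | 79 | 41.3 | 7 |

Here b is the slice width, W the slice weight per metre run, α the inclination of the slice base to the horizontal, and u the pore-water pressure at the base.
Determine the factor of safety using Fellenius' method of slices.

Ordinary method of slices: FS = Σ[c'·Δl_i + (W_i cosα_i − u_i·Δl_i)·tanφ'] / Σ W_i sinα_i, with Δl_i = b_i / cosα_i.
Slice 1: Δl = 2.0/cos(-3.1°) = 2.003 m; N'_1 = 44·cos(-3.1°) − 6·2.003 = 31.9; c'Δl = 16.02; W sinα = -2.4
Slice 2: Δl = 1.4/cos2.0° = 1.401 m; N'_2 = 80·cos2.0° − 2·1.401 = 77.1; c'Δl = 11.21; W sinα = 2.8
Slice 3: Δl = 1.9/cos7.1° = 1.915 m; N'_3 = 167·cos7.1° − 48·1.915 = 73.8; c'Δl = 15.32; W sinα = 20.6
Slice 4: Δl = 1.8/cos12.8° = 1.846 m; N'_4 = 208·cos12.8° − 40·1.846 = 129.0; c'Δl = 14.77; W sinα = 46.1
Slice 5: Δl = 3.0/cos20.3° = 3.199 m; N'_5 = 302·cos20.3° − 51·3.199 = 120.1; c'Δl = 25.59; W sinα = 104.8
Slice 6: Δl = 3.0/cos30.4° = 3.478 m; N'_6 = 214·cos30.4° − 36·3.478 = 59.4; c'Δl = 27.83; W sinα = 108.3
Slice 7: Δl = 2.8/cos41.3° = 3.727 m; N'_7 = 79·cos41.3° − 7·3.727 = 33.3; c'Δl = 29.82; W sinα = 52.1
Σc'Δl = 140.5 kN/m; ΣN' = 524.6 kN/m; ΣW sinα = 332.3 kN/m
Resisting = 140.5 + 524.6·tan22.3° = 140.5 + 215.2 = 355.7 kN/m
FS = 355.7 / 332.3 = 1.070

FS = 1.07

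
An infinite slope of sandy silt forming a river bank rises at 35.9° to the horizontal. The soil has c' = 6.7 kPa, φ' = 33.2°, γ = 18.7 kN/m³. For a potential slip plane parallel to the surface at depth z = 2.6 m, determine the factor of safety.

For an infinite slope with a slip plane parallel to the surface (no pore pressure): FS = [c' + γz cos²β tanφ'] / [γz sinβ cosβ].
γz = 18.7·2.6 = 48.62 kN/m²
Numerator = 6.7 + 48.62·cos²35.9°·tan33.2° = 6.7 + 48.62·0.6562·0.6544 = 27.577 kPa
Denominator = 48.62·sin35.9°·cos35.9° = 48.62·0.5864·0.8100 = 23.094 kPa
FS = 27.577 / 23.094 = 1.194

FS = 1.19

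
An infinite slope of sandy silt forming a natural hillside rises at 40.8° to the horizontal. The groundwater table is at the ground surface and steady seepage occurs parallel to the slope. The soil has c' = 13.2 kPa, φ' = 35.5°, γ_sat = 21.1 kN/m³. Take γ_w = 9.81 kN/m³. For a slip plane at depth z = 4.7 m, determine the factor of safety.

FS = 0.71

With seepage parallel to the slope and the water table at the surface, the effective normal stress on the slip plane uses the buoyant unit weight γ' = γ_sat − γ_w while the driving shear stress uses γ_sat:
FS = [c' + γ' z cos²β tanφ'] / [γ_sat z sinβ cosβ]
γ' = 21.1 − 9.81 = 11.29 kN/m³
Numerator = 13.2 + 11.29·4.7·cos²40.8°·tan35.5° = 13.2 + 11.29·4.7·0.5730·0.7133 = 34.889 kPa
Denominator = 21.1·4.7·sin40.8°·cos40.8° = 21.1·4.7·0.6534·0.7570 = 49.053 kPa
FS = 34.889 / 49.053 = 0.711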